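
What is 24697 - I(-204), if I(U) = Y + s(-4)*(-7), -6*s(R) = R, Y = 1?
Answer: 74102/3 ≈ 24701.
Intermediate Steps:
s(R) = -R/6
I(U) = -11/3 (I(U) = 1 - ⅙*(-4)*(-7) = 1 + (⅔)*(-7) = 1 - 14/3 = -11/3)
24697 - I(-204) = 24697 - 1*(-11/3) = 24697 + 11/3 = 74102/3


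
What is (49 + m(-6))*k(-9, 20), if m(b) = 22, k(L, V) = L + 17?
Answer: 568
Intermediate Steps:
k(L, V) = 17 + L
(49 + m(-6))*k(-9, 20) = (49 + 22)*(17 - 9) = 71*8 = 568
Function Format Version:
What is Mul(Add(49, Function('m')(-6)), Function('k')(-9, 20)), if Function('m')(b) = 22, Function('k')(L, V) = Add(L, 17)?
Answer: 568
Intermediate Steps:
Function('k')(L, V) = Add(17, L)
Mul(Add(49, Function('m')(-6)), Function('k')(-9, 20)) = Mul(Add(49, 22), Add(17, -9)) = Mul(71, 8) = 568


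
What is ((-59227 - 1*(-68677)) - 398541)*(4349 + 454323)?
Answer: -178465147152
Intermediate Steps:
((-59227 - 1*(-68677)) - 398541)*(4349 + 454323) = ((-59227 + 68677) - 398541)*458672 = (9450 - 398541)*458672 = -389091*458672 = -178465147152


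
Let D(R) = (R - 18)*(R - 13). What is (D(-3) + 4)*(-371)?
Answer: -126140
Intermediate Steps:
D(R) = (-18 + R)*(-13 + R)
(D(-3) + 4)*(-371) = ((234 + (-3)**2 - 31*(-3)) + 4)*(-371) = ((234 + 9 + 93) + 4)*(-371) = (336 + 4)*(-371) = 340*(-371) = -126140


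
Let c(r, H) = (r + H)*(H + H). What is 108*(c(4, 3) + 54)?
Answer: 10368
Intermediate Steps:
c(r, H) = 2*H*(H + r) (c(r, H) = (H + r)*(2*H) = 2*H*(H + r))
108*(c(4, 3) + 54) = 108*(2*3*(3 + 4) + 54) = 108*(2*3*7 + 54) = 108*(42 + 54) = 108*96 = 10368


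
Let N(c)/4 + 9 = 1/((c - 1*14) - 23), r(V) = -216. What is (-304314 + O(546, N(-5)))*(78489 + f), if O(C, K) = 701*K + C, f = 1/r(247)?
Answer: -58578887195389/2268 ≈ -2.5828e+10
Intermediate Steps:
f = -1/216 (f = 1/(-216) = -1/216 ≈ -0.0046296)
N(c) = -36 + 4/(-37 + c) (N(c) = -36 + 4/((c - 1*14) - 23) = -36 + 4/((c - 14) - 23) = -36 + 4/((-14 + c) - 23) = -36 + 4/(-37 + c))
O(C, K) = C + 701*K
(-304314 + O(546, N(-5)))*(78489 + f) = (-304314 + (546 + 701*(4*(334 - 9*(-5))/(-37 - 5))))*(78489 - 1/216) = (-304314 + (546 + 701*(4*(334 + 45)/(-42))))*(16953623/216) = (-304314 + (546 + 701*(4*(-1/42)*379)))*(16953623/216) = (-304314 + (546 + 701*(-758/21)))*(16953623/216) = (-304314 + (546 - 531358/21))*(16953623/216) = (-304314 - 519892/21)*(16953623/216) = -6910486/21*16953623/216 = -58578887195389/2268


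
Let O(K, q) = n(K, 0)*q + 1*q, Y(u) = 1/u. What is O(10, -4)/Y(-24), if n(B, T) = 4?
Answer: 480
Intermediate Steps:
O(K, q) = 5*q (O(K, q) = 4*q + 1*q = 4*q + q = 5*q)
O(10, -4)/Y(-24) = (5*(-4))/(1/(-24)) = -20/(-1/24) = -20*(-24) = 480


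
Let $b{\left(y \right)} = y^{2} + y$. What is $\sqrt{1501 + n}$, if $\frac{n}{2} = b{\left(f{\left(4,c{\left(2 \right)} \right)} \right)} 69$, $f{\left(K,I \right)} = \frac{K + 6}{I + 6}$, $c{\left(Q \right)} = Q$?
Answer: $\frac{\sqrt{30226}}{4} \approx 43.464$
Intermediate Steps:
$f{\left(K,I \right)} = \frac{6 + K}{6 + I}$
$b{\left(y \right)} = y + y^{2}$
$n = \frac{3105}{8}$ ($n = 2 \frac{6 + 4}{6 + 2} \left(1 + \frac{6 + 4}{6 + 2}\right) 69 = 2 \cdot \frac{1}{8} \cdot 10 \left(1 + \frac{1}{8} \cdot 10\right) 69 = 2 \frac{5 \left(1 + \frac{5}{4}\right)}{4} \cdot 69 = 2 \cdot \frac{5}{4} \cdot \frac{9}{4} \cdot 69 = 2 \cdot \frac{45}{16} \cdot 69 = 2 \cdot \frac{3105}{16} = \frac{3105}{8} \approx 388.13$)
$\sqrt{1501 + n} = \sqrt{1501 + \frac{3105}{8}} = \sqrt{\frac{15113}{8}} = \frac{\sqrt{30226}}{4}$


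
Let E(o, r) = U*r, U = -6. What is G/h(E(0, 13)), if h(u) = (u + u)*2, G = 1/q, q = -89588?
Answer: 1/27951456 ≈ 3.5776e-8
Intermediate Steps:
G = -1/89588 (G = 1/(-89588) = -1/89588 ≈ -1.1162e-5)
E(o, r) = -6*r
h(u) = 4*u (h(u) = (2*u)*2 = 4*u)
G/h(E(0, 13)) = -1/(89588*(4*(-6*13))) = -1/(89588*(4*(-78))) = -1/89588/(-312) = -1/89588*(-1/312) = 1/27951456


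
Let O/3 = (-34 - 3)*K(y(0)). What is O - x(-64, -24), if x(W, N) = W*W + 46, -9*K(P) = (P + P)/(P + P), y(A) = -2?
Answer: -12389/3 ≈ -4129.7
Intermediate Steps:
K(P) = -⅑ (K(P) = -(P + P)/(9*(P + P)) = -2*P/(9*(2*P)) = -2*P*1/(2*P)/9 = -⅑*1 = -⅑)
x(W, N) = 46 + W² (x(W, N) = W² + 46 = 46 + W²)
O = 37/3 (O = 3*((-34 - 3)*(-⅑)) = 3*(-37*(-⅑)) = 3*(37/9) = 37/3 ≈ 12.333)
O - x(-64, -24) = 37/3 - (46 + (-64)²) = 37/3 - (46 + 4096) = 37/3 - 1*4142 = 37/3 - 4142 = -12389/3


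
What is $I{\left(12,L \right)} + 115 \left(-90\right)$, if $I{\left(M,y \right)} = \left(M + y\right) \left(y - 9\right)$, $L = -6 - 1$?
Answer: $-10430$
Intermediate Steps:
$L = -7$
$I{\left(M,y \right)} = \left(-9 + y\right) \left(M + y\right)$ ($I{\left(M,y \right)} = \left(M + y\right) \left(-9 + y\right) = \left(-9 + y\right) \left(M + y\right)$)
$I{\left(12,L \right)} + 115 \left(-90\right) = \left(\left(-7\right)^{2} - 108 - -63 + 12 \left(-7\right)\right) + 115 \left(-90\right) = \left(49 - 108 + 63 - 84\right) - 10350 = -80 - 10350 = -10430$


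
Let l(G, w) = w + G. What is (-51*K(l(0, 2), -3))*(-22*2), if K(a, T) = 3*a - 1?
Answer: 11220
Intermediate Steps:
l(G, w) = G + w
K(a, T) = -1 + 3*a
(-51*K(l(0, 2), -3))*(-22*2) = (-51*(-1 + 3*(0 + 2)))*(-22*2) = -51*(-1 + 3*2)*(-44) = -51*(-1 + 6)*(-44) = -51*5*(-44) = -255*(-44) = 11220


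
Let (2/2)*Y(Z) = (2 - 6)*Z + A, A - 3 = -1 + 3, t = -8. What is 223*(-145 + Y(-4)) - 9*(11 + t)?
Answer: -27679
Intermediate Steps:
A = 5 (A = 3 + (-1 + 3) = 3 + 2 = 5)
Y(Z) = 5 - 4*Z (Y(Z) = (2 - 6)*Z + 5 = -4*Z + 5 = 5 - 4*Z)
223*(-145 + Y(-4)) - 9*(11 + t) = 223*(-145 + (5 - 4*(-4))) - 9*(11 - 8) = 223*(-145 + (5 + 16)) - 9*3 = 223*(-145 + 21) - 27 = 223*(-124) - 27 = -27652 - 27 = -27679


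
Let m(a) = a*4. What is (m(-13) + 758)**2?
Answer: 498436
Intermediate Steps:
m(a) = 4*a
(m(-13) + 758)**2 = (4*(-13) + 758)**2 = (-52 + 758)**2 = 706**2 = 498436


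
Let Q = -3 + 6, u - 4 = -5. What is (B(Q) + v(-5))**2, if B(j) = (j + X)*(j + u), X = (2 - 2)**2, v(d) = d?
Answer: 1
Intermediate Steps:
u = -1 (u = 4 - 5 = -1)
X = 0 (X = 0**2 = 0)
Q = 3
B(j) = j*(-1 + j) (B(j) = (j + 0)*(j - 1) = j*(-1 + j))
(B(Q) + v(-5))**2 = (3*(-1 + 3) - 5)**2 = (3*2 - 5)**2 = (6 - 5)**2 = 1**2 = 1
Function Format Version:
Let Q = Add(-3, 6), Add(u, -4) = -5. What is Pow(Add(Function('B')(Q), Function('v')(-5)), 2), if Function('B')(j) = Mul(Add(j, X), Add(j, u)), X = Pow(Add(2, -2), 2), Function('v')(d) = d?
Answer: 1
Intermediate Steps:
u = -1 (u = Add(4, -5) = -1)
X = 0 (X = Pow(0, 2) = 0)
Q = 3
Function('B')(j) = Mul(j, Add(-1, j)) (Function('B')(j) = Mul(Add(j, 0), Add(j, -1)) = Mul(j, Add(-1, j)))
Pow(Add(Function('B')(Q), Function('v')(-5)), 2) = Pow(Add(Mul(3, Add(-1, 3)), -5), 2) = Pow(Add(Mul(3, 2), -5), 2) = Pow(Add(6, -5), 2) = Pow(1, 2) = 1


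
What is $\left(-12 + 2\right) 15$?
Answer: $-150$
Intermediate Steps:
$\left(-12 + 2\right) 15 = \left(-10\right) 15 = -150$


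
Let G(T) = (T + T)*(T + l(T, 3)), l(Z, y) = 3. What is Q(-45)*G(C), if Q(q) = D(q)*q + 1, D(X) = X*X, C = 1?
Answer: -728992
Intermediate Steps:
D(X) = X**2
Q(q) = 1 + q**3 (Q(q) = q**2*q + 1 = q**3 + 1 = 1 + q**3)
G(T) = 2*T*(3 + T) (G(T) = (T + T)*(T + 3) = (2*T)*(3 + T) = 2*T*(3 + T))
Q(-45)*G(C) = (1 + (-45)**3)*(2*1*(3 + 1)) = (1 - 91125)*(2*1*4) = -91124*8 = -728992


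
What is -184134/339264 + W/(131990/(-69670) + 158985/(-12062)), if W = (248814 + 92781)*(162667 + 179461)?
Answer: -555330832180579646110097/71633039677152 ≈ -7.7524e+9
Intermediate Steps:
W = 116869214160 (W = 341595*342128 = 116869214160)
-184134/339264 + W/(131990/(-69670) + 158985/(-12062)) = -184134/339264 + 116869214160/(131990/(-69670) + 158985/(-12062)) = -184134*1/339264 + 116869214160/(131990*(-1/69670) + 158985*(-1/12062)) = -30689/56544 + 116869214160/(-13199/6967 - 158985/12062) = -30689/56544 + 116869214160/(-1266854833/84035954) = -30689/56544 + 116869214160*(-84035954/1266854833) = -30689/56544 - 9821215905165908640/1266854833 = -555330832180579646110097/71633039677152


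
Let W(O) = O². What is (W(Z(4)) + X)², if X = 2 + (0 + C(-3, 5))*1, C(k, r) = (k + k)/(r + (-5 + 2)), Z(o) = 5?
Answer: 576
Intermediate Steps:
C(k, r) = 2*k/(-3 + r) (C(k, r) = (2*k)/(r - 3) = (2*k)/(-3 + r) = 2*k/(-3 + r))
X = -1 (X = 2 + (0 + 2*(-3)/(-3 + 5))*1 = 2 + (0 + 2*(-3)/2)*1 = 2 + (0 + 2*(-3)*(½))*1 = 2 + (0 - 3)*1 = 2 - 3*1 = 2 - 3 = -1)
(W(Z(4)) + X)² = (5² - 1)² = (25 - 1)² = 24² = 576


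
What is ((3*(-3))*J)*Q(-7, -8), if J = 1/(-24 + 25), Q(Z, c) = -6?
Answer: 54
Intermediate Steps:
J = 1 (J = 1/1 = 1)
((3*(-3))*J)*Q(-7, -8) = ((3*(-3))*1)*(-6) = -9*1*(-6) = -9*(-6) = 54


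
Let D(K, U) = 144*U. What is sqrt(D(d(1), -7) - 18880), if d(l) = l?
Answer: 4*I*sqrt(1243) ≈ 141.02*I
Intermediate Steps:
sqrt(D(d(1), -7) - 18880) = sqrt(144*(-7) - 18880) = sqrt(-1008 - 18880) = sqrt(-19888) = 4*I*sqrt(1243)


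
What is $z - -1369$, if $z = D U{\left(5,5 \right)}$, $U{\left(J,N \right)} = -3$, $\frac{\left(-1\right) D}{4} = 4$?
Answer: $1417$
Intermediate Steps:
$D = -16$ ($D = \left(-4\right) 4 = -16$)
$z = 48$ ($z = \left(-16\right) \left(-3\right) = 48$)
$z - -1369 = 48 - -1369 = 48 + 1369 = 1417$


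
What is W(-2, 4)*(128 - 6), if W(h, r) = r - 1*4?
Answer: 0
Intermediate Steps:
W(h, r) = -4 + r (W(h, r) = r - 4 = -4 + r)
W(-2, 4)*(128 - 6) = (-4 + 4)*(128 - 6) = 0*122 = 0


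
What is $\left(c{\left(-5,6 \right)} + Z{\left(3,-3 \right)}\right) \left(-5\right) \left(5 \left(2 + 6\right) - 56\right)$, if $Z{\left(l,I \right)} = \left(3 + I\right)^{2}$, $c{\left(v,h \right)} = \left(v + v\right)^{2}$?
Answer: $8000$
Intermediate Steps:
$c{\left(v,h \right)} = 4 v^{2}$ ($c{\left(v,h \right)} = \left(2 v\right)^{2} = 4 v^{2}$)
$\left(c{\left(-5,6 \right)} + Z{\left(3,-3 \right)}\right) \left(-5\right) \left(5 \left(2 + 6\right) - 56\right) = \left(4 \left(-5\right)^{2} + \left(3 - 3\right)^{2}\right) \left(-5\right) \left(5 \left(2 + 6\right) - 56\right) = \left(4 \cdot 25 + 0^{2}\right) \left(-5\right) \left(5 \cdot 8 - 56\right) = \left(100 + 0\right) \left(-5\right) \left(40 - 56\right) = 100 \left(-5\right) \left(-16\right) = \left(-500\right) \left(-16\right) = 8000$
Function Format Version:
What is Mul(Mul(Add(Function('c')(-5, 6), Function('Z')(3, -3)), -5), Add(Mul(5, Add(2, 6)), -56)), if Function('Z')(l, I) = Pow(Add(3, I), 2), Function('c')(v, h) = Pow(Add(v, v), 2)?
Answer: 8000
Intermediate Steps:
Function('c')(v, h) = Mul(4, Pow(v, 2)) (Function('c')(v, h) = Pow(Mul(2, v), 2) = Mul(4, Pow(v, 2)))
Mul(Mul(Add(Function('c')(-5, 6), Function('Z')(3, -3)), -5), Add(Mul(5, Add(2, 6)), -56)) = Mul(Mul(Add(Mul(4, Pow(-5, 2)), Pow(Add(3, -3), 2)), -5), Add(Mul(5, Add(2, 6)), -56)) = Mul(Mul(Add(Mul(4, 25), Pow(0, 2)), -5), Add(Mul(5, 8), -56)) = Mul(Mul(Add(100, 0), -5), Add(40, -56)) = Mul(Mul(100, -5), -16) = Mul(-500, -16) = 8000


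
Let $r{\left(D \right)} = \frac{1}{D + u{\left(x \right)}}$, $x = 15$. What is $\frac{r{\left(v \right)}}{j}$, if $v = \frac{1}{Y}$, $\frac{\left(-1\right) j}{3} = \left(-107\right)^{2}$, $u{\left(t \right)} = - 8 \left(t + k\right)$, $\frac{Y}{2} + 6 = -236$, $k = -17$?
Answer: $- \frac{484}{265948821} \approx -1.8199 \cdot 10^{-6}$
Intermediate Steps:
$Y = -484$ ($Y = -12 + 2 \left(-236\right) = -12 - 472 = -484$)
$u{\left(t \right)} = 136 - 8 t$ ($u{\left(t \right)} = - 8 \left(t - 17\right) = - 8 \left(-17 + t\right) = 136 - 8 t$)
$j = -34347$ ($j = - 3 \left(-107\right)^{2} = \left(-3\right) 11449 = -34347$)
$v = - \frac{1}{484}$ ($v = \frac{1}{-484} = - \frac{1}{484} \approx -0.0020661$)
$r{\left(D \right)} = \frac{1}{16 + D}$ ($r{\left(D \right)} = \frac{1}{D + \left(136 - 120\right)} = \frac{1}{D + 16} = \frac{1}{16 + D}$)
$\frac{r{\left(v \right)}}{j} = \frac{1}{\left(16 - \frac{1}{484}\right) \left(-34347\right)} = \frac{1}{\frac{7743}{484}} \left(- \frac{1}{34347}\right) = \frac{484}{7743} \left(- \frac{1}{34347}\right) = - \frac{484}{265948821}$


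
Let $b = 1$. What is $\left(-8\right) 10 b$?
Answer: $-80$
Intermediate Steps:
$\left(-8\right) 10 b = \left(-8\right) 10 \cdot 1 = \left(-80\right) 1 = -80$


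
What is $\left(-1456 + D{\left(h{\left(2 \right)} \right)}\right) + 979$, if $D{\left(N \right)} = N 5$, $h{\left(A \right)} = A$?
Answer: $-467$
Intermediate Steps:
$D{\left(N \right)} = 5 N$
$\left(-1456 + D{\left(h{\left(2 \right)} \right)}\right) + 979 = \left(-1456 + 5 \cdot 2\right) + 979 = \left(-1456 + 10\right) + 979 = -1446 + 979 = -467$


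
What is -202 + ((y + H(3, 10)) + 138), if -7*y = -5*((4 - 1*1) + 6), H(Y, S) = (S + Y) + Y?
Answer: -291/7 ≈ -41.571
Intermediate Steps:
H(Y, S) = S + 2*Y
y = 45/7 (y = -(-5)*((4 - 1*1) + 6)/7 = -(-5)*((4 - 1) + 6)/7 = -(-5)*(3 + 6)/7 = -(-5)*9/7 = -⅐*(-45) = 45/7 ≈ 6.4286)
-202 + ((y + H(3, 10)) + 138) = -202 + ((45/7 + (10 + 2*3)) + 138) = -202 + ((45/7 + (10 + 6)) + 138) = -202 + ((45/7 + 16) + 138) = -202 + (157/7 + 138) = -202 + 1123/7 = -291/7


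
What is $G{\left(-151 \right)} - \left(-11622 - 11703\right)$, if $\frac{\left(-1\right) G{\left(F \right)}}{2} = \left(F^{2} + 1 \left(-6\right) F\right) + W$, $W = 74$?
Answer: $-24237$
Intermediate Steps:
$G{\left(F \right)} = -148 - 2 F^{2} + 12 F$ ($G{\left(F \right)} = - 2 \left(\left(F^{2} + 1 \left(-6\right) F\right) + 74\right) = - 2 \left(\left(F^{2} - 6 F\right) + 74\right) = - 2 \left(74 + F^{2} - 6 F\right) = -148 - 2 F^{2} + 12 F$)
$G{\left(-151 \right)} - \left(-11622 - 11703\right) = \left(-148 - 2 \left(-151\right)^{2} + 12 \left(-151\right)\right) - \left(-11622 - 11703\right) = \left(-148 - 45602 - 1812\right) - -23325 = \left(-148 - 45602 - 1812\right) + 23325 = -47562 + 23325 = -24237$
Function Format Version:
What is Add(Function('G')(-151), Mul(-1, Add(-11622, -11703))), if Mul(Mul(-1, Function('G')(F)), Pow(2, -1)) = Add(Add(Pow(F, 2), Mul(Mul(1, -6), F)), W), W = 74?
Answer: -24237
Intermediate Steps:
Function('G')(F) = Add(-148, Mul(-2, Pow(F, 2)), Mul(12, F)) (Function('G')(F) = Mul(-2, Add(Add(Pow(F, 2), Mul(Mul(1, -6), F)), 74)) = Mul(-2, Add(Add(Pow(F, 2), Mul(-6, F)), 74)) = Mul(-2, Add(74, Pow(F, 2), Mul(-6, F))) = Add(-148, Mul(-2, Pow(F, 2)), Mul(12, F)))
Add(Function('G')(-151), Mul(-1, Add(-11622, -11703))) = Add(Add(-148, Mul(-2, Pow(-151, 2)), Mul(12, -151)), Mul(-1, Add(-11622, -11703))) = Add(Add(-148, Mul(-2, 22801), -1812), Mul(-1, -23325)) = Add(Add(-148, -45602, -1812), 23325) = Add(-47562, 23325) = -24237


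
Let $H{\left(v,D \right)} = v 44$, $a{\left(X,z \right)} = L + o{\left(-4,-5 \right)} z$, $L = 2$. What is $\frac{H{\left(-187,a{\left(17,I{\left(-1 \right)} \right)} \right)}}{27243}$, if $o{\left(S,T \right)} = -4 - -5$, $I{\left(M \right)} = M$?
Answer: $- \frac{8228}{27243} \approx -0.30202$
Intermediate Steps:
$o{\left(S,T \right)} = 1$ ($o{\left(S,T \right)} = -4 + 5 = 1$)
$a{\left(X,z \right)} = 2 + z$ ($a{\left(X,z \right)} = 2 + 1 z = 2 + z$)
$H{\left(v,D \right)} = 44 v$
$\frac{H{\left(-187,a{\left(17,I{\left(-1 \right)} \right)} \right)}}{27243} = \frac{44 \left(-187\right)}{27243} = \left(-8228\right) \frac{1}{27243} = - \frac{8228}{27243}$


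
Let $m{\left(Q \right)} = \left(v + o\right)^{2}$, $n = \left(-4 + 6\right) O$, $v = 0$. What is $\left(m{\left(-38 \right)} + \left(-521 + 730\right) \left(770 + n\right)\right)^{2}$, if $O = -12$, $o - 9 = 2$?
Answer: $24346921225$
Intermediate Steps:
$o = 11$ ($o = 9 + 2 = 11$)
$n = -24$ ($n = \left(-4 + 6\right) \left(-12\right) = 2 \left(-12\right) = -24$)
$m{\left(Q \right)} = 121$ ($m{\left(Q \right)} = \left(0 + 11\right)^{2} = 11^{2} = 121$)
$\left(m{\left(-38 \right)} + \left(-521 + 730\right) \left(770 + n\right)\right)^{2} = \left(121 + \left(-521 + 730\right) \left(770 - 24\right)\right)^{2} = \left(121 + 209 \cdot 746\right)^{2} = \left(121 + 155914\right)^{2} = 156035^{2} = 24346921225$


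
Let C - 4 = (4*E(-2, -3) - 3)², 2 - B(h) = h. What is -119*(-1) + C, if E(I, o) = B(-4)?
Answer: 564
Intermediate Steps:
B(h) = 2 - h
E(I, o) = 6 (E(I, o) = 2 - 1*(-4) = 2 + 4 = 6)
C = 445 (C = 4 + (4*6 - 3)² = 4 + (24 - 3)² = 4 + 21² = 4 + 441 = 445)
-119*(-1) + C = -119*(-1) + 445 = 119 + 445 = 564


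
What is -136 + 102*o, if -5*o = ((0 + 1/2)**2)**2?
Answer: -5491/40 ≈ -137.27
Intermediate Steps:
o = -1/80 (o = -(0 + 1/2)**4/5 = -((1/2)**2)**2/5 = -(1/4)**2/5 = -1/5*1/16 = -1/80 ≈ -0.012500)
-136 + 102*o = -136 + 102*(-1/80) = -136 - 51/40 = -5491/40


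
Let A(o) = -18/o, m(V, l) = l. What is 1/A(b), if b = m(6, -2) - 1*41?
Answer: 43/18 ≈ 2.3889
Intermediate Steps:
b = -43 (b = -2 - 1*41 = -2 - 41 = -43)
1/A(b) = 1/(-18/(-43)) = 1/(-18*(-1/43)) = 1/(18/43) = 43/18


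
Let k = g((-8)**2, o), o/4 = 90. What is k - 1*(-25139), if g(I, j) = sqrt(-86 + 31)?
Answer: 25139 + I*sqrt(55) ≈ 25139.0 + 7.4162*I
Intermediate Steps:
o = 360 (o = 4*90 = 360)
g(I, j) = I*sqrt(55) (g(I, j) = sqrt(-55) = I*sqrt(55))
k = I*sqrt(55) ≈ 7.4162*I
k - 1*(-25139) = I*sqrt(55) - 1*(-25139) = I*sqrt(55) + 25139 = 25139 + I*sqrt(55)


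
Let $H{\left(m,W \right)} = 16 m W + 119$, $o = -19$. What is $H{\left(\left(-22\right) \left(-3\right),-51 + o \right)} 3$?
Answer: $-221403$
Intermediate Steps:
$H{\left(m,W \right)} = 119 + 16 W m$ ($H{\left(m,W \right)} = 16 W m + 119 = 119 + 16 W m$)
$H{\left(\left(-22\right) \left(-3\right),-51 + o \right)} 3 = \left(119 + 16 \left(-51 - 19\right) \left(\left(-22\right) \left(-3\right)\right)\right) 3 = \left(119 + 16 \left(-70\right) 66\right) 3 = \left(119 - 73920\right) 3 = \left(-73801\right) 3 = -221403$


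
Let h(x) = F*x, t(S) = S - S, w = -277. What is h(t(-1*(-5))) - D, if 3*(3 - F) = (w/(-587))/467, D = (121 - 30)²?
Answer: -8281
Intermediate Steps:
D = 8281 (D = 91² = 8281)
F = 2466884/822387 (F = 3 - (-277/(-587))/(3*467) = 3 - (-277*(-1/587))/(3*467) = 3 - 277/(1761*467) = 3 - ⅓*277/274129 = 3 - 277/822387 = 2466884/822387 ≈ 2.9997)
t(S) = 0
h(x) = 2466884*x/822387
h(t(-1*(-5))) - D = (2466884/822387)*0 - 1*8281 = 0 - 8281 = -8281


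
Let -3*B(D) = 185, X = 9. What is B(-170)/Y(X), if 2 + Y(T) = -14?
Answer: 185/48 ≈ 3.8542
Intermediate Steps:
B(D) = -185/3 (B(D) = -⅓*185 = -185/3)
Y(T) = -16 (Y(T) = -2 - 14 = -16)
B(-170)/Y(X) = -185/3/(-16) = -185/3*(-1/16) = 185/48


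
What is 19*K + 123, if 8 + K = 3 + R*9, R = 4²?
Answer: 2764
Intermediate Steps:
R = 16
K = 139 (K = -8 + (3 + 16*9) = -8 + (3 + 144) = -8 + 147 = 139)
19*K + 123 = 19*139 + 123 = 2641 + 123 = 2764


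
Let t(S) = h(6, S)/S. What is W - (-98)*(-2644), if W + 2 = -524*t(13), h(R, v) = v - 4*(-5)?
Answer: -3385774/13 ≈ -2.6044e+5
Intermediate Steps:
h(R, v) = 20 + v (h(R, v) = v + 20 = 20 + v)
t(S) = (20 + S)/S
W = -17318/13 (W = -2 - 524*(20 + 13)/13 = -2 - 524*33/13 = -2 - 17292/13 = -17318/13 ≈ -1332.2)
W - (-98)*(-2644) = -17318/13 - (-98)*(-2644) = -17318/13 - 1*259112 = -17318/13 - 259112 = -3385774/13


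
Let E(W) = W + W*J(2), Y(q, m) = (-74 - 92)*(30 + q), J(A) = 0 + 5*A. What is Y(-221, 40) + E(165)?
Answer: 33521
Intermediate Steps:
J(A) = 5*A
Y(q, m) = -4980 - 166*q (Y(q, m) = -166*(30 + q) = -4980 - 166*q)
E(W) = 11*W (E(W) = W + W*(5*2) = W + W*10 = W + 10*W = 11*W)
Y(-221, 40) + E(165) = (-4980 - 166*(-221)) + 11*165 = (-4980 + 36686) + 1815 = 31706 + 1815 = 33521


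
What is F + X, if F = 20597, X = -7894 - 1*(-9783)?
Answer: 22486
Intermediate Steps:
X = 1889 (X = -7894 + 9783 = 1889)
F + X = 20597 + 1889 = 22486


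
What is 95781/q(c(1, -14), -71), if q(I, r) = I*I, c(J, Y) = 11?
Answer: 95781/121 ≈ 791.58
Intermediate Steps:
q(I, r) = I²
95781/q(c(1, -14), -71) = 95781/(11²) = 95781/121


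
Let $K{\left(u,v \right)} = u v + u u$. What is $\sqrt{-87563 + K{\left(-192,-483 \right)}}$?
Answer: $\sqrt{42037} \approx 205.03$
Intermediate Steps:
$K{\left(u,v \right)} = u^{2} + u v$ ($K{\left(u,v \right)} = u v + u^{2} = u^{2} + u v$)
$\sqrt{-87563 + K{\left(-192,-483 \right)}} = \sqrt{-87563 - 192 \left(-192 - 483\right)} = \sqrt{-87563 - -129600} = \sqrt{-87563 + 129600} = \sqrt{42037}$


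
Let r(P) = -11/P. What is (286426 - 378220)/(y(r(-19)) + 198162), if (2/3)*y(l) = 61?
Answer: -61196/132169 ≈ -0.46301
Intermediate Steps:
y(l) = 183/2 (y(l) = (3/2)*61 = 183/2)
(286426 - 378220)/(y(r(-19)) + 198162) = (286426 - 378220)/(183/2 + 198162) = -91794/396507/2 = -91794*2/396507 = -61196/132169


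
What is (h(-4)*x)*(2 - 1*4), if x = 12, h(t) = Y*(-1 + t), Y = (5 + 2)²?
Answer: 5880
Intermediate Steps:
Y = 49 (Y = 7² = 49)
h(t) = -49 + 49*t (h(t) = 49*(-1 + t) = -49 + 49*t)
(h(-4)*x)*(2 - 1*4) = ((-49 + 49*(-4))*12)*(2 - 1*4) = ((-49 - 196)*12)*(2 - 4) = -245*12*(-2) = -2940*(-2) = 5880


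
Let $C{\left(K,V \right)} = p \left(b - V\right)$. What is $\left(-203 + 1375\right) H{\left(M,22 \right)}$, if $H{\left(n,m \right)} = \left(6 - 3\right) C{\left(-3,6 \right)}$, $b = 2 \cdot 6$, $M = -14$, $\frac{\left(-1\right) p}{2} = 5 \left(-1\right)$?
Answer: $210960$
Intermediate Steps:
$p = 10$ ($p = - 2 \cdot 5 \left(-1\right) = \left(-2\right) \left(-5\right) = 10$)
$b = 12$
$C{\left(K,V \right)} = 120 - 10 V$ ($C{\left(K,V \right)} = 10 \left(12 - V\right) = 120 - 10 V$)
$H{\left(n,m \right)} = 180$ ($H{\left(n,m \right)} = \left(6 - 3\right) \left(120 - 60\right) = 3 \left(120 - 60\right) = 3 \cdot 60 = 180$)
$\left(-203 + 1375\right) H{\left(M,22 \right)} = \left(-203 + 1375\right) 180 = 1172 \cdot 180 = 210960$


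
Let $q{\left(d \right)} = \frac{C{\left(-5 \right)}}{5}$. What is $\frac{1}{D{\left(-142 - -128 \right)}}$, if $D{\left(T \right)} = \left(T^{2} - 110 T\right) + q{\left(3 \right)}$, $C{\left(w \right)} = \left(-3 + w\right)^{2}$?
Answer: $\frac{5}{8744} \approx 0.00057182$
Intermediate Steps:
$q{\left(d \right)} = \frac{64}{5}$ ($q{\left(d \right)} = \frac{\left(-3 - 5\right)^{2}}{5} = \left(-8\right)^{2} \cdot \frac{1}{5} = 64 \cdot \frac{1}{5} = \frac{64}{5}$)
$D{\left(T \right)} = \frac{64}{5} + T^{2} - 110 T$ ($D{\left(T \right)} = \left(T^{2} - 110 T\right) + \frac{64}{5} = \frac{64}{5} + T^{2} - 110 T$)
$\frac{1}{D{\left(-142 - -128 \right)}} = \frac{1}{\frac{64}{5} + \left(-142 - -128\right)^{2} - 110 \left(-142 - -128\right)} = \frac{1}{\frac{64}{5} + \left(-142 + 128\right)^{2} - 110 \left(-142 + 128\right)} = \frac{1}{\frac{64}{5} + \left(-14\right)^{2} - -1540} = \frac{1}{\frac{64}{5} + 196 + 1540} = \frac{1}{\frac{8744}{5}} = \frac{5}{8744}$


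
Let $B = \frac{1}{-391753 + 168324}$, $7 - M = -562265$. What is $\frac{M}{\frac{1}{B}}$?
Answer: $- \frac{562272}{223429} \approx -2.5166$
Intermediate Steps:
$M = 562272$ ($M = 7 - -562265 = 7 + 562265 = 562272$)
$B = - \frac{1}{223429}$ ($B = \frac{1}{-223429} = - \frac{1}{223429} \approx -4.4757 \cdot 10^{-6}$)
$\frac{M}{\frac{1}{B}} = \frac{562272}{\frac{1}{- \frac{1}{223429}}} = \frac{562272}{-223429} = 562272 \left(- \frac{1}{223429}\right) = - \frac{562272}{223429}$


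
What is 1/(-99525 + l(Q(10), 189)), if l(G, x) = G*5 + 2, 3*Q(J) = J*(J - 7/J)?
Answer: -1/99368 ≈ -1.0064e-5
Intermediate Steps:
Q(J) = J*(J - 7/J)/3 (Q(J) = (J*(J - 7/J))/3 = J*(J - 7/J)/3)
l(G, x) = 2 + 5*G (l(G, x) = 5*G + 2 = 2 + 5*G)
1/(-99525 + l(Q(10), 189)) = 1/(-99525 + (2 + 5*(-7/3 + (⅓)*10²))) = 1/(-99525 + (2 + 5*(-7/3 + (⅓)*100))) = 1/(-99525 + (2 + 5*(-7/3 + 100/3))) = 1/(-99525 + (2 + 5*31)) = 1/(-99525 + (2 + 155)) = 1/(-99525 + 157) = 1/(-99368) = -1/99368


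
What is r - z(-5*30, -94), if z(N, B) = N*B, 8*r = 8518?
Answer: -52141/4 ≈ -13035.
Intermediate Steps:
r = 4259/4 (r = (1/8)*8518 = 4259/4 ≈ 1064.8)
z(N, B) = B*N
r - z(-5*30, -94) = 4259/4 - (-94)*(-5*30) = 4259/4 - (-94)*(-150) = 4259/4 - 1*14100 = 4259/4 - 14100 = -52141/4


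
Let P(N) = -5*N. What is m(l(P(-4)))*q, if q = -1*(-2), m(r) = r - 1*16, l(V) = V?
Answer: 8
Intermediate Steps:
m(r) = -16 + r (m(r) = r - 16 = -16 + r)
q = 2
m(l(P(-4)))*q = (-16 - 5*(-4))*2 = (-16 + 20)*2 = 4*2 = 8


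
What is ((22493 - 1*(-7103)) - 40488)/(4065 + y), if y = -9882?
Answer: 1556/831 ≈ 1.8724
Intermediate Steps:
((22493 - 1*(-7103)) - 40488)/(4065 + y) = ((22493 - 1*(-7103)) - 40488)/(4065 - 9882) = ((22493 + 7103) - 40488)/(-5817) = (29596 - 40488)*(-1/5817) = -10892*(-1/5817) = 1556/831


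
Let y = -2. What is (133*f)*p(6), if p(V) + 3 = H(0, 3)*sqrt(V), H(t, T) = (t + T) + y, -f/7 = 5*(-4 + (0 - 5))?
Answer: -125685 + 41895*sqrt(6) ≈ -23064.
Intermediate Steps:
f = 315 (f = -35*(-4 + (0 - 5)) = -35*(-4 - 5) = -35*(-9) = -7*(-45) = 315)
H(t, T) = -2 + T + t (H(t, T) = (t + T) - 2 = (T + t) - 2 = -2 + T + t)
p(V) = -3 + sqrt(V) (p(V) = -3 + (-2 + 3 + 0)*sqrt(V) = -3 + 1*sqrt(V) = -3 + sqrt(V))
(133*f)*p(6) = (133*315)*(-3 + sqrt(6)) = 41895*(-3 + sqrt(6)) = -125685 + 41895*sqrt(6)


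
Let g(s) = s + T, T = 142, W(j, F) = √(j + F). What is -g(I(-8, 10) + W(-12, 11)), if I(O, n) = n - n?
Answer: -142 - I ≈ -142.0 - 1.0*I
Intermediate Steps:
W(j, F) = √(F + j)
I(O, n) = 0
g(s) = 142 + s (g(s) = s + 142 = 142 + s)
-g(I(-8, 10) + W(-12, 11)) = -(142 + (0 + √(11 - 12))) = -(142 + (0 + √(-1))) = -(142 + (0 + I)) = -(142 + I) = -142 - I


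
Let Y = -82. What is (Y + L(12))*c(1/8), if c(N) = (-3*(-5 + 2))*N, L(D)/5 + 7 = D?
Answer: -513/8 ≈ -64.125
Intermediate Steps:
L(D) = -35 + 5*D
c(N) = 9*N (c(N) = (-3*(-3))*N = 9*N)
(Y + L(12))*c(1/8) = (-82 + (-35 + 5*12))*(9/8) = (-82 + (-35 + 60))*(9*(⅛)) = (-82 + 25)*(9/8) = -57*9/8 = -513/8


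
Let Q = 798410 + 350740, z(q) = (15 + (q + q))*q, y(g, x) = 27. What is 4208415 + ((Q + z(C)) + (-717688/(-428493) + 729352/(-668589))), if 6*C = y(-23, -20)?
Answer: 511632300419352139/95495235459 ≈ 5.3577e+6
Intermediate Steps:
C = 9/2 (C = (⅙)*27 = 9/2 ≈ 4.5000)
z(q) = q*(15 + 2*q) (z(q) = (15 + 2*q)*q = q*(15 + 2*q))
Q = 1149150
4208415 + ((Q + z(C)) + (-717688/(-428493) + 729352/(-668589))) = 4208415 + ((1149150 + 9*(15 + 2*(9/2))/2) + (-717688/(-428493) + 729352/(-668589))) = 4208415 + ((1149150 + 9*(15 + 9)/2) + (-717688*(-1/428493) + 729352*(-1/668589))) = 4208415 + ((1149150 + (9/2)*24) + (717688/428493 - 729352/668589)) = 4208415 + ((1149150 + 108) + 55772025232/95495235459) = 4208415 + (1149258 + 55772025232/95495235459) = 4208415 + 109748719085164654/95495235459 = 511632300419352139/95495235459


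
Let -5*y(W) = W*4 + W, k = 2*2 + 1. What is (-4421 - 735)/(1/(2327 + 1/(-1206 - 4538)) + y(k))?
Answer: 68916575772/66825691 ≈ 1031.3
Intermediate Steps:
k = 5 (k = 4 + 1 = 5)
y(W) = -W (y(W) = -(W*4 + W)/5 = -(4*W + W)/5 = -W)
(-4421 - 735)/(1/(2327 + 1/(-1206 - 4538)) + y(k)) = (-4421 - 735)/(1/(2327 + 1/(-1206 - 4538)) - 1*5) = -5156/(1/(2327 + 1/(-5744)) - 5) = -5156/(1/(2327 - 1/5744) - 5) = -5156/(1/(13366287/5744) - 5) = -5156/(5744/13366287 - 5) = -5156/(-66825691/13366287) = -5156*(-13366287/66825691) = 68916575772/66825691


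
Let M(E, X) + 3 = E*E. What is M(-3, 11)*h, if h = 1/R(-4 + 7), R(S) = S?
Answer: 2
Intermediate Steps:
M(E, X) = -3 + E² (M(E, X) = -3 + E*E = -3 + E²)
h = ⅓ (h = 1/(-4 + 7) = 1/3 = ⅓ ≈ 0.33333)
M(-3, 11)*h = (-3 + (-3)²)*(⅓) = (-3 + 9)*(⅓) = 6*(⅓) = 2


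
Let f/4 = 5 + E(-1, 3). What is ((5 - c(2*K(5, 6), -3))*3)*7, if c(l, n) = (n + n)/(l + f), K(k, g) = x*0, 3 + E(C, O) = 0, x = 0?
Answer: 483/4 ≈ 120.75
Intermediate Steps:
E(C, O) = -3 (E(C, O) = -3 + 0 = -3)
K(k, g) = 0 (K(k, g) = 0*0 = 0)
f = 8 (f = 4*(5 - 3) = 4*2 = 8)
c(l, n) = 2*n/(8 + l) (c(l, n) = (n + n)/(l + 8) = (2*n)/(8 + l) = 2*n/(8 + l))
((5 - c(2*K(5, 6), -3))*3)*7 = ((5 - 2*(-3)/(8 + 2*0))*3)*7 = ((5 - 2*(-3)/(8 + 0))*3)*7 = ((5 - 2*(-3)/8)*3)*7 = ((5 - 1*(-¾))*3)*7 = ((5 + ¾)*3)*7 = ((23/4)*3)*7 = (69/4)*7 = 483/4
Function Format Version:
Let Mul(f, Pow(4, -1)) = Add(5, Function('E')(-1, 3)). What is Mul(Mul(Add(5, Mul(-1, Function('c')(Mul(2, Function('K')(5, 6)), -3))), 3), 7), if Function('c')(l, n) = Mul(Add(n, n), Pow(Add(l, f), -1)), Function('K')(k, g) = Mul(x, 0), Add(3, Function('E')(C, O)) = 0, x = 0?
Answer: Rational(483, 4) ≈ 120.75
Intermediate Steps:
Function('E')(C, O) = -3 (Function('E')(C, O) = Add(-3, 0) = -3)
Function('K')(k, g) = 0 (Function('K')(k, g) = Mul(0, 0) = 0)
f = 8 (f = Mul(4, Add(5, -3)) = Mul(4, 2) = 8)
Function('c')(l, n) = Mul(2, n, Pow(Add(8, l), -1)) (Function('c')(l, n) = Mul(Add(n, n), Pow(Add(l, 8), -1)) = Mul(Mul(2, n), Pow(Add(8, l), -1)) = Mul(2, n, Pow(Add(8, l), -1)))
Mul(Mul(Add(5, Mul(-1, Function('c')(Mul(2, Function('K')(5, 6)), -3))), 3), 7) = Mul(Mul(Add(5, Mul(-1, Mul(2, -3, Pow(Add(8, Mul(2, 0)), -1)))), 3), 7) = Mul(Mul(Add(5, Mul(-1, Mul(2, -3, Pow(Add(8, 0), -1)))), 3), 7) = Mul(Mul(Add(5, Mul(-1, Mul(2, -3, Pow(8, -1)))), 3), 7) = Mul(Mul(Add(5, Mul(-1, Mul(2, -3, Rational(1, 8)))), 3), 7) = Mul(Mul(Add(5, Mul(-1, Rational(-3, 4))), 3), 7) = Mul(Mul(Add(5, Rational(3, 4)), 3), 7) = Mul(Mul(Rational(23, 4), 3), 7) = Mul(Rational(69, 4), 7) = Rational(483, 4)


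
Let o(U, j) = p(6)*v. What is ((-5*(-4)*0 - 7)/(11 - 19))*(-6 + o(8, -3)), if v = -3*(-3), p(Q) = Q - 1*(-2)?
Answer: 231/4 ≈ 57.750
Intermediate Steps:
p(Q) = 2 + Q (p(Q) = Q + 2 = 2 + Q)
v = 9
o(U, j) = 72 (o(U, j) = (2 + 6)*9 = 8*9 = 72)
((-5*(-4)*0 - 7)/(11 - 19))*(-6 + o(8, -3)) = ((-5*(-4)*0 - 7)/(11 - 19))*(-6 + 72) = ((20*0 - 7)/(-8))*66 = ((0 - 7)*(-⅛))*66 = -7*(-⅛)*66 = (7/8)*66 = 231/4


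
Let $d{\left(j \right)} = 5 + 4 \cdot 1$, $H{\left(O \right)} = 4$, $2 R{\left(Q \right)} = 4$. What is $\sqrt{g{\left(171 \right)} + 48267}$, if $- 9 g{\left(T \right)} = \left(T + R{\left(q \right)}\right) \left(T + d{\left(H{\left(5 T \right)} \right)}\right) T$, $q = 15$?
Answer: $3 i \sqrt{60377} \approx 737.15 i$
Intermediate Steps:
$R{\left(Q \right)} = 2$ ($R{\left(Q \right)} = \frac{1}{2} \cdot 4 = 2$)
$d{\left(j \right)} = 9$ ($d{\left(j \right)} = 5 + 4 = 9$)
$g{\left(T \right)} = - \frac{T \left(2 + T\right) \left(9 + T\right)}{9}$ ($g{\left(T \right)} = - \frac{\left(T + 2\right) \left(T + 9\right) T}{9} = - \frac{\left(2 + T\right) \left(9 + T\right) T}{9} = - \frac{T \left(2 + T\right) \left(9 + T\right)}{9}$)
$\sqrt{g{\left(171 \right)} + 48267} = \sqrt{\left(- \frac{1}{9}\right) 171 \left(18 + 171^{2} + 11 \cdot 171\right) + 48267} = \sqrt{\left(- \frac{1}{9}\right) 171 \left(18 + 29241 + 1881\right) + 48267} = \sqrt{\left(- \frac{1}{9}\right) 171 \cdot 31140 + 48267} = \sqrt{-591660 + 48267} = \sqrt{-543393} = 3 i \sqrt{60377}$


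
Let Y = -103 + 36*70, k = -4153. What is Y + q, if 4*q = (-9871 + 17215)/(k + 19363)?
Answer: 2042467/845 ≈ 2417.1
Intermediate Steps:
q = 102/845 (q = ((-9871 + 17215)/(-4153 + 19363))/4 = (7344/15210)/4 = (7344*(1/15210))/4 = (¼)*(408/845) = 102/845 ≈ 0.12071)
Y = 2417 (Y = -103 + 2520 = 2417)
Y + q = 2417 + 102/845 = 2042467/845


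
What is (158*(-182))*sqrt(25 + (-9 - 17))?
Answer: -28756*I ≈ -28756.0*I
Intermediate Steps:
(158*(-182))*sqrt(25 + (-9 - 17)) = -28756*sqrt(25 - 26) = -28756*I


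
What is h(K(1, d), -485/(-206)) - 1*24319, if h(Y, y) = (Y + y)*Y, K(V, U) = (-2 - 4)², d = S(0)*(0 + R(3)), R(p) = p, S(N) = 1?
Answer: -2362639/103 ≈ -22938.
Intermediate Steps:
d = 3 (d = 1*(0 + 3) = 1*3 = 3)
K(V, U) = 36 (K(V, U) = (-6)² = 36)
h(Y, y) = Y*(Y + y)
h(K(1, d), -485/(-206)) - 1*24319 = 36*(36 - 485/(-206)) - 1*24319 = 36*(36 - 485*(-1/206)) - 24319 = 36*(36 + 485/206) - 24319 = 36*(7901/206) - 24319 = 142218/103 - 24319 = -2362639/103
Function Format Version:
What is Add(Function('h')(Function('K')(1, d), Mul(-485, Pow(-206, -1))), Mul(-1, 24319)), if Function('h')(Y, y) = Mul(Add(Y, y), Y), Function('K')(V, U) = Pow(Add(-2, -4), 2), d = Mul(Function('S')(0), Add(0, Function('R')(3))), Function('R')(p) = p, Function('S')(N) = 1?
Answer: Rational(-2362639, 103) ≈ -22938.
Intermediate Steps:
d = 3 (d = Mul(1, Add(0, 3)) = Mul(1, 3) = 3)
Function('K')(V, U) = 36 (Function('K')(V, U) = Pow(-6, 2) = 36)
Function('h')(Y, y) = Mul(Y, Add(Y, y))
Add(Function('h')(Function('K')(1, d), Mul(-485, Pow(-206, -1))), Mul(-1, 24319)) = Add(Mul(36, Add(36, Mul(-485, Pow(-206, -1)))), Mul(-1, 24319)) = Add(Mul(36, Add(36, Mul(-485, Rational(-1, 206)))), -24319) = Add(Mul(36, Add(36, Rational(485, 206))), -24319) = Add(Mul(36, Rational(7901, 206)), -24319) = Add(Rational(142218, 103), -24319) = Rational(-2362639, 103)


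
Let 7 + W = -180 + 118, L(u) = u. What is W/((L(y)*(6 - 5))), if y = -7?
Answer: 69/7 ≈ 9.8571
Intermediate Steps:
W = -69 (W = -7 + (-180 + 118) = -7 - 62 = -69)
W/((L(y)*(6 - 5))) = -69*(-1/(7*(6 - 5))) = -69/((-7*1)) = -69/(-7) = -69*(-1/7) = 69/7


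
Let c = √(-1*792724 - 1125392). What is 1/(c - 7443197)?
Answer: -7443197/55401183498925 - 6*I*√53281/55401183498925 ≈ -1.3435e-7 - 2.4999e-11*I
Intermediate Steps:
c = 6*I*√53281 (c = √(-792724 - 1125392) = √(-1918116) = 6*I*√53281 ≈ 1385.0*I)
1/(c - 7443197) = 1/(6*I*√53281 - 7443197) = 1/(-7443197 + 6*I*√53281)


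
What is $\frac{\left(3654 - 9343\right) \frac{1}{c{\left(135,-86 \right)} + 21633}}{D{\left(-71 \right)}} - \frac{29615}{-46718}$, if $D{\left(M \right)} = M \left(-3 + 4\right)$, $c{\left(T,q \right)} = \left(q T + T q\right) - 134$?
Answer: $\frac{47224053}{80401678} \approx 0.58735$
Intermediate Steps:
$c{\left(T,q \right)} = -134 + 2 T q$ ($c{\left(T,q \right)} = \left(T q + T q\right) - 134 = 2 T q - 134 = -134 + 2 T q$)
$D{\left(M \right)} = M$ ($D{\left(M \right)} = M 1 = M$)
$\frac{\left(3654 - 9343\right) \frac{1}{c{\left(135,-86 \right)} + 21633}}{D{\left(-71 \right)}} - \frac{29615}{-46718} = \frac{\left(3654 - 9343\right) \frac{1}{\left(-134 + 2 \cdot 135 \left(-86\right)\right) + 21633}}{-71} - \frac{29615}{-46718} = - \frac{5689}{\left(-134 - 23220\right) + 21633} \left(- \frac{1}{71}\right) - - \frac{29615}{46718} = - \frac{5689}{-23354 + 21633} \left(- \frac{1}{71}\right) + \frac{29615}{46718} = - \frac{5689}{-1721} \left(- \frac{1}{71}\right) + \frac{29615}{46718} = \left(-5689\right) \left(- \frac{1}{1721}\right) \left(- \frac{1}{71}\right) + \frac{29615}{46718} = \frac{5689}{1721} \left(- \frac{1}{71}\right) + \frac{29615}{46718} = - \frac{5689}{122191} + \frac{29615}{46718} = \frac{47224053}{80401678}$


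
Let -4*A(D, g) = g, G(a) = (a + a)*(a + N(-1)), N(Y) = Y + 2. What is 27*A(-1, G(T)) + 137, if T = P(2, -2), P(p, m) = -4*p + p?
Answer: -268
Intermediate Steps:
P(p, m) = -3*p
T = -6 (T = -3*2 = -6)
N(Y) = 2 + Y
G(a) = 2*a*(1 + a) (G(a) = (a + a)*(a + (2 - 1)) = (2*a)*(a + 1) = (2*a)*(1 + a) = 2*a*(1 + a))
A(D, g) = -g/4
27*A(-1, G(T)) + 137 = 27*(-(-6)*(1 - 6)/2) + 137 = 27*(-(-6)*(-5)/2) + 137 = 27*(-1/4*60) + 137 = 27*(-15) + 137 = -405 + 137 = -268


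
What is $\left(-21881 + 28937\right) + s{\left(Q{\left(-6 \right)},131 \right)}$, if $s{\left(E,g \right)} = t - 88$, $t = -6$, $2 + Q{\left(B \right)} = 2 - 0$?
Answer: $6962$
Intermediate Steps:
$Q{\left(B \right)} = 0$ ($Q{\left(B \right)} = -2 + \left(2 - 0\right) = -2 + \left(2 + 0\right) = -2 + 2 = 0$)
$s{\left(E,g \right)} = -94$ ($s{\left(E,g \right)} = -6 - 88 = -94$)
$\left(-21881 + 28937\right) + s{\left(Q{\left(-6 \right)},131 \right)} = \left(-21881 + 28937\right) - 94 = 7056 - 94 = 6962$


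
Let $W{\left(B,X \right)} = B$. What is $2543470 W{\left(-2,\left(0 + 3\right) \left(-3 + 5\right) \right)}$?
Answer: $-5086940$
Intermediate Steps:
$2543470 W{\left(-2,\left(0 + 3\right) \left(-3 + 5\right) \right)} = 2543470 \left(-2\right) = -5086940$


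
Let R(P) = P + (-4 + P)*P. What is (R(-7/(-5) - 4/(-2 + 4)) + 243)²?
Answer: 37564641/625 ≈ 60103.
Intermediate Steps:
R(P) = P + P*(-4 + P)
(R(-7/(-5) - 4/(-2 + 4)) + 243)² = ((-7/(-5) - 4/(-2 + 4))*(-3 + (-7/(-5) - 4/(-2 + 4))) + 243)² = ((-7*(-⅕) - 4/(2*1))*(-3 + (-7*(-⅕) - 4/(2*1))) + 243)² = ((7/5 - 4/2)*(-3 + (7/5 - 4/2)) + 243)² = ((7/5 - 4*½)*(-3 + (7/5 - 4*½)) + 243)² = ((7/5 - 2)*(-3 + (7/5 - 2)) + 243)² = (-3*(-3 - ⅗)/5 + 243)² = (-⅗*(-18/5) + 243)² = (54/25 + 243)² = (6129/25)² = 37564641/625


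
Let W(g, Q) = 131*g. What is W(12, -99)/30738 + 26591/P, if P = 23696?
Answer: 142434045/121394608 ≈ 1.1733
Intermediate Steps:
W(12, -99)/30738 + 26591/P = (131*12)/30738 + 26591/23696 = 1572*(1/30738) + 26591*(1/23696) = 262/5123 + 26591/23696 = 142434045/121394608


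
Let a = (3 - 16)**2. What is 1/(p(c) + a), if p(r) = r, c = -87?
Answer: 1/82 ≈ 0.012195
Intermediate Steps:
a = 169 (a = (-13)**2 = 169)
1/(p(c) + a) = 1/(-87 + 169) = 1/82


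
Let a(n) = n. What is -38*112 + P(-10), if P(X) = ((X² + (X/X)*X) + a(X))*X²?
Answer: 3744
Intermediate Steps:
P(X) = X²*(X² + 2*X) (P(X) = ((X² + (X/X)*X) + X)*X² = ((X² + 1*X) + X)*X² = ((X² + X) + X)*X² = ((X + X²) + X)*X² = (X² + 2*X)*X² = X²*(X² + 2*X))
-38*112 + P(-10) = -38*112 + (-10)³*(2 - 10) = -4256 - 1000*(-8) = -4256 + 8000 = 3744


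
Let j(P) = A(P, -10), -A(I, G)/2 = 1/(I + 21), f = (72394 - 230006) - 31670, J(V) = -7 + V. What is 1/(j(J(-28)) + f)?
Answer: -7/1324973 ≈ -5.2831e-6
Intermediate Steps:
f = -189282 (f = -157612 - 31670 = -189282)
A(I, G) = -2/(21 + I) (A(I, G) = -2/(I + 21) = -2/(21 + I))
j(P) = -2/(21 + P)
1/(j(J(-28)) + f) = 1/(-2/(21 + (-7 - 28)) - 189282) = 1/(-2/(21 - 35) - 189282) = 1/(-2/(-14) - 189282) = 1/(-2*(-1/14) - 189282) = 1/(1/7 - 189282) = 1/(-1324973/7) = -7/1324973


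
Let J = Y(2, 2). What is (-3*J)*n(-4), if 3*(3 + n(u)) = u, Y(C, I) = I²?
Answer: 52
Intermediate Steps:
n(u) = -3 + u/3
J = 4 (J = 2² = 4)
(-3*J)*n(-4) = (-3*4)*(-3 + (⅓)*(-4)) = -12*(-3 - 4/3) = -12*(-13/3) = 52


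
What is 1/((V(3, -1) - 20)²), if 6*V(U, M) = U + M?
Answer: 9/3481 ≈ 0.0025855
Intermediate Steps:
V(U, M) = M/6 + U/6 (V(U, M) = (U + M)/6 = (M + U)/6 = M/6 + U/6)
1/((V(3, -1) - 20)²) = 1/((((⅙)*(-1) + (⅙)*3) - 20)²) = 1/(((-⅙ + ½) - 20)²) = 1/((⅓ - 20)²) = 1/((-59/3)²) = 1/(3481/9) = 9/3481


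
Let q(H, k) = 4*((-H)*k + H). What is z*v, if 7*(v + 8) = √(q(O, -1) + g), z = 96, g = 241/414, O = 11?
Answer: -768 + 208*√9982/161 ≈ -638.92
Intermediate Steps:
q(H, k) = 4*H - 4*H*k (q(H, k) = 4*(-H*k + H) = 4*(H - H*k) = 4*H - 4*H*k)
g = 241/414 (g = 241*(1/414) = 241/414 ≈ 0.58213)
v = -8 + 13*√9982/966 (v = -8 + √(4*11*(1 - 1*(-1)) + 241/414)/7 = -8 + √(4*11*(1 + 1) + 241/414)/7 = -8 + √(4*11*2 + 241/414)/7 = -8 + √(88 + 241/414)/7 = -8 + √(36673/414)/7 = -8 + (13*√9982/138)/7 = -8 + 13*√9982/966 ≈ -6.6555)
z*v = 96*(-8 + 13*√9982/966) = -768 + 208*√9982/161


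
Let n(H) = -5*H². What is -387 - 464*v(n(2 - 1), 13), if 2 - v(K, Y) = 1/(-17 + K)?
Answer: -14697/11 ≈ -1336.1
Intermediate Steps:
v(K, Y) = 2 - 1/(-17 + K)
-387 - 464*v(n(2 - 1), 13) = -387 - 464*(-35 + 2*(-5*(2 - 1)²))/(-17 - 5*(2 - 1)²) = -387 - 464*(-35 + 2*(-5*1²))/(-17 - 5*1²) = -387 - 464*(-35 + 2*(-5*1))/(-17 - 5*1) = -387 - 464*(-35 + 2*(-5))/(-17 - 5) = -387 - 464*(-35 - 10)/(-22) = -387 - (-232)*(-45)/11 = -387 - 464*45/22 = -387 - 10440/11 = -14697/11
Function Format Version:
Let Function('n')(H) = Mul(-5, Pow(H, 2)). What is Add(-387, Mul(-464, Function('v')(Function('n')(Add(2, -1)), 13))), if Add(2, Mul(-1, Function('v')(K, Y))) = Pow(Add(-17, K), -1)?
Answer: Rational(-14697, 11) ≈ -1336.1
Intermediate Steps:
Function('v')(K, Y) = Add(2, Mul(-1, Pow(Add(-17, K), -1)))
Add(-387, Mul(-464, Function('v')(Function('n')(Add(2, -1)), 13))) = Add(-387, Mul(-464, Mul(Pow(Add(-17, Mul(-5, Pow(Add(2, -1), 2))), -1), Add(-35, Mul(2, Mul(-5, Pow(Add(2, -1), 2))))))) = Add(-387, Mul(-464, Mul(Pow(Add(-17, Mul(-5, Pow(1, 2))), -1), Add(-35, Mul(2, Mul(-5, Pow(1, 2))))))) = Add(-387, Mul(-464, Mul(Pow(Add(-17, Mul(-5, 1)), -1), Add(-35, Mul(2, Mul(-5, 1)))))) = Add(-387, Mul(-464, Mul(Pow(Add(-17, -5), -1), Add(-35, Mul(2, -5))))) = Add(-387, Mul(-464, Mul(Pow(-22, -1), Add(-35, -10)))) = Add(-387, Mul(-464, Mul(Rational(-1, 22), -45))) = Add(-387, Mul(-464, Rational(45, 22))) = Add(-387, Rational(-10440, 11)) = Rational(-14697, 11)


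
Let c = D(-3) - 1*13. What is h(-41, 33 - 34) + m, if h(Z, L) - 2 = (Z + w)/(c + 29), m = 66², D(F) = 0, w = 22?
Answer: 69709/16 ≈ 4356.8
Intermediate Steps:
c = -13 (c = 0 - 1*13 = 0 - 13 = -13)
m = 4356
h(Z, L) = 27/8 + Z/16 (h(Z, L) = 2 + (Z + 22)/(-13 + 29) = 2 + (22 + Z)/16 = 2 + (22 + Z)*(1/16) = 2 + (11/8 + Z/16) = 27/8 + Z/16)
h(-41, 33 - 34) + m = (27/8 + (1/16)*(-41)) + 4356 = (27/8 - 41/16) + 4356 = 13/16 + 4356 = 69709/16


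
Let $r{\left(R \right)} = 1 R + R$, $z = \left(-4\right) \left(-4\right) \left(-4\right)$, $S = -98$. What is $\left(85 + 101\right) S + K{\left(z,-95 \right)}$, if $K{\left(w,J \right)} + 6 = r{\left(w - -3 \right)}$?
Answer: $-18356$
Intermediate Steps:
$z = -64$ ($z = 16 \left(-4\right) = -64$)
$r{\left(R \right)} = 2 R$ ($r{\left(R \right)} = R + R = 2 R$)
$K{\left(w,J \right)} = 2 w$ ($K{\left(w,J \right)} = -6 + 2 \left(w - -3\right) = -6 + 2 \left(w + 3\right) = -6 + 2 \left(3 + w\right) = -6 + \left(6 + 2 w\right) = 2 w$)
$\left(85 + 101\right) S + K{\left(z,-95 \right)} = \left(85 + 101\right) \left(-98\right) + 2 \left(-64\right) = 186 \left(-98\right) - 128 = -18228 - 128 = -18356$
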